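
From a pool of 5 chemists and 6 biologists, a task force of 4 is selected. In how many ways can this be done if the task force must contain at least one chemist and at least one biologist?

With no constraint there are C(11,4) = 330 possible selections.
Selections missing a whole group: no chemists → C(6,4) = 15; no biologists → C(5,4) = 5.
Both groups omitted at once is impossible, so 330 − 20 = 310.

310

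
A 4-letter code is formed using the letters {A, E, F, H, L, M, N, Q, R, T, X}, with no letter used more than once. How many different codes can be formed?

7920

This is a permutation of 4 out of 11: P(11,4) = 11!/7!.
That product is 11 × 10 × 9 × 8 = 7920.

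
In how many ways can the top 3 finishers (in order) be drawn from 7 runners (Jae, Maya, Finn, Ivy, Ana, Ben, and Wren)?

There are 7 choices for 1st place, 6 for 2nd, and 5 for 3rd.
That gives 7 × 6 × 5 = 210.

210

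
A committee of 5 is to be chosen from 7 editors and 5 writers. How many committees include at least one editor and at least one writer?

With no constraint there are C(12,5) = 792 possible selections.
Subtract selections that omit an entire group: no editors → C(5,5) = 1; no writers → C(7,5) = 21.
Both groups omitted at once is impossible, so 792 − 22 = 770.

770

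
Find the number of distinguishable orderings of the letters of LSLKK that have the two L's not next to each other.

Total arrangements of LSLKK: 5!/(2!·2!) = 30.
If the two L's are adjacent, glue them into one block, leaving 4 items to arrange: (4)!/(2!) = 12 ways.
Hence 30 − 12 = 18.

18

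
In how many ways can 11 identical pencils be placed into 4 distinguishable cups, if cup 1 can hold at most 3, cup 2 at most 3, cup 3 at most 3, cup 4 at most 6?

Ignoring the caps, the number of non-negative solutions to x_1+…+x_4 = 11 is C(14,3) = 364.
Subtract solutions that violate a single cap (substitute x_i' = x_i − (cap_i+1)): x_1 ≥ 4 gives C(10,3) = 120; x_2 ≥ 4 gives C(10,3) = 120; x_3 ≥ 4 gives C(10,3) = 120; x_4 ≥ 7 gives C(7,3) = 35. Together 395.
Add back pairs where two caps are both exceeded: 20 + 20 + 1 + 20 + 1 + 1 = 63.
By inclusion–exclusion the count is 364 − 395 + 63 = 32.

32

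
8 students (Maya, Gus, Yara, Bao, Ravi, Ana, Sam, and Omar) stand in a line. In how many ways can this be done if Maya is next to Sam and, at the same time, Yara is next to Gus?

2880

Treat {Maya,Sam} as one block (2 orders) and {Yara,Gus} as another (2 orders).
That leaves 6 units to arrange: 2 × 2 × 6! = 4 × 720 = 2880.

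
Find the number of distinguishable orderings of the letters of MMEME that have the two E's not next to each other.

There are 5!/(3!·2!) = 10 arrangements of MMEME in total.
If the two E's are adjacent, glue them into one block, leaving 4 items to arrange: (4)!/(3!) = 4 ways.
Subtracting, 10 − 4 = 6 arrangements keep the E's apart.

6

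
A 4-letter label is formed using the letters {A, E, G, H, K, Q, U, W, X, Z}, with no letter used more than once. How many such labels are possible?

5040

Choose and order 4 of the 10 symbols: the first letter has 10 options, the next 9, then 8, 7.
That product is 10 × 9 × 8 × 7 = 5040.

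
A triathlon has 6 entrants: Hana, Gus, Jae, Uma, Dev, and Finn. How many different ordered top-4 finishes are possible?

There are 6 choices for 1st place, 5 for 2nd, and so on down to 3 for position 4.
That gives 6 × 5 × 4 × 3 = 360.

360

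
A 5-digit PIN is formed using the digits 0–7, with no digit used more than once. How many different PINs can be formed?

6720

This is a permutation of 5 out of 8: P(8,5) = 8!/3!.
8 × 7 × 6 × 5 × 4 = 6720.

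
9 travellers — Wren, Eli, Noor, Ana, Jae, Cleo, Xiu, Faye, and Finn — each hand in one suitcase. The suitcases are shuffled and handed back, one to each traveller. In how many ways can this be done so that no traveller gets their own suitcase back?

Let Aᵢ be the assignments in which traveller i gets their own suitcase. We want the size of the complement of A₁∪…∪A_9.
By inclusion–exclusion this is Σ_{j=0}^{9} (−1)^j C(9,j)·(9−j)!.
Computing: 362880 − 362880 + 181440 − 60480 + 15120 − 3024 + 504 − 72 + 9 − 1 = 133496.

133496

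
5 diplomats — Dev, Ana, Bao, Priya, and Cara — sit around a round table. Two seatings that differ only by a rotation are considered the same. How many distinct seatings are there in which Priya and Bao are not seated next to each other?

Without the restriction there are (4)! = 24 seatings.
Seatings with Priya beside Bao: treat them as a block with 2 internal orders, giving 2 × (3)! = 12.
Subtracting, 24 − 12 = 12.

12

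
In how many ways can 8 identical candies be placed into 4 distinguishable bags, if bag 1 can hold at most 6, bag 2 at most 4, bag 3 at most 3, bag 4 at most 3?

72

By stars and bars, unrestricted non-negative solutions to x_1+…+x_4 = 8 number C(8+3,3) = 165.
Subtract solutions that violate a single cap (substitute x_i' = x_i − (cap_i+1)): x_1 ≥ 7 gives C(4,3) = 4; x_2 ≥ 5 gives C(6,3) = 20; x_3 ≥ 4 gives C(7,3) = 35; x_4 ≥ 4 gives C(7,3) = 35. Together 94.
Add back pairs where two caps are both exceeded: 0 + 0 + 0 + 0 + 0 + 1 = 1.
By inclusion–exclusion the count is 165 − 94 + 1 = 72.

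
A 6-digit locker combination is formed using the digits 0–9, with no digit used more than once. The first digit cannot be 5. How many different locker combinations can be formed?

The first digit has 10−1 = 9 choices (anything except 5).
The remaining 5 digits are filled from the other 9 symbols without repetition: 9 × 8 × 7 × 6 × 5 = 15120.
Total: 9 × 15120 = 136080.

136080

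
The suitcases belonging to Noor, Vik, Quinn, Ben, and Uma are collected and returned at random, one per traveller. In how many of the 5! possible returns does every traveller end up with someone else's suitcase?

44

This is the derangement count D_5: permutations of 5 items with no fixed point.
By inclusion–exclusion this is Σ_{j=0}^{5} (−1)^j C(5,j)·(5−j)!.
Computing: 120 − 120 + 60 − 20 + 5 − 1 = 44.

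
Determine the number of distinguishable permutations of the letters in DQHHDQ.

DQHHDQ has 6 letters with D appearing twice, H appearing twice, and Q appearing twice.
So there are 6! / (2!·2!·2!) = 90 distinguishable arrangements.

90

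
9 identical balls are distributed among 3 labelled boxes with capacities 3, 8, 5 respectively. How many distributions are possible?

Ignoring the caps, the number of non-negative solutions to x_1+…+x_3 = 9 is C(11,2) = 55.
Subtract solutions that violate a single cap (substitute x_i' = x_i − (cap_i+1)): x_1 ≥ 4 gives C(7,2) = 21; x_2 ≥ 9 gives C(2,2) = 1; x_3 ≥ 6 gives C(5,2) = 10. Together 32.
No two caps can be exceeded simultaneously, so the pair terms are all 0.
By inclusion–exclusion the count is 55 − 32 + 0 = 23.

23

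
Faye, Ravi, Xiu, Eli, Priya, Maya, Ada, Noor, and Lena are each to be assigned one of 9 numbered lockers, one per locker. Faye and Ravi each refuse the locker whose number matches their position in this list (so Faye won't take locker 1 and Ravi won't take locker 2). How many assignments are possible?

Let Aᵢ (for i ∈ {1, 2}) be the placements that put person i in their forbidden locker. Any j of these fix j positions, leaving (9−j)! ways to fill the rest, and there are C(2,j) ways to pick which j.
By inclusion–exclusion, the number of valid placements is Σ_{j=0}^{2} (−1)^j C(2,j)·(9−j)!.
Computing: 362880 − 80640 + 5040 = 287280.

287280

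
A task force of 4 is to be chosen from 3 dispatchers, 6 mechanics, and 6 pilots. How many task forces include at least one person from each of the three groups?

With no constraint there are C(15,4) = 1365 possible selections.
Selections missing a whole group: no dispatchers → C(12,4) = 495; no mechanics → C(9,4) = 126; no pilots → C(9,4) = 126.
Add back selections omitting two groups (i.e. drawn from a single group): C(3,4) + C(6,4) + C(6,4) = 30.
By inclusion–exclusion: 1365 − 747 + 30 = 648.

648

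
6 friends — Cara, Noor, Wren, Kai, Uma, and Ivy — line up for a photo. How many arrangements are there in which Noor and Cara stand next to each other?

240

Place the 4 others and the Noor-Cara pair as 5 objects in a line; the pair has 2 internal arrangements.
That gives 2 × 5! = 2 × 120 = 240.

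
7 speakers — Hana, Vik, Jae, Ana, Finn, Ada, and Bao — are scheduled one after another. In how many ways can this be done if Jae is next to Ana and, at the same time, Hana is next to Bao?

Treat {Jae,Ana} as one block (2 orders) and {Hana,Bao} as another (2 orders).
That leaves 5 units to arrange: 2 × 2 × 5! = 4 × 120 = 480.

480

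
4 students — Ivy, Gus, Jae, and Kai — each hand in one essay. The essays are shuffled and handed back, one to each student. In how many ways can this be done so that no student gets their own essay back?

This is the derangement count D_4: permutations of 4 items with no fixed point.
By inclusion–exclusion this is Σ_{j=0}^{4} (−1)^j C(4,j)·(4−j)!.
Computing: 24 − 24 + 12 − 4 + 1 = 9.

9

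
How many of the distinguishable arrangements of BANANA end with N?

With the last slot taken by N, it remains to arrange the other 5 letters (BAANA).
Those 5 letters have A appearing 3 times, giving (5)!/(3!) = 20.

20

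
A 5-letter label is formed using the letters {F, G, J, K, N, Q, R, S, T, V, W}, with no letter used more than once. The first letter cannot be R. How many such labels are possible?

The first letter has 11−1 = 10 choices (anything except R).
The remaining 4 letters are filled from the other 10 symbols without repetition: 10 × 9 × 8 × 7 = 5040.
Total: 10 × 5040 = 50400.

50400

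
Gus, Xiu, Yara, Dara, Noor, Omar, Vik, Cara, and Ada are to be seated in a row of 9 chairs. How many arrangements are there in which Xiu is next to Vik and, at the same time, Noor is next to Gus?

20160

Treat {Xiu,Vik} as one block (2 orders) and {Noor,Gus} as another (2 orders).
That leaves 7 units to arrange: 2 × 2 × 7! = 4 × 5040 = 20160.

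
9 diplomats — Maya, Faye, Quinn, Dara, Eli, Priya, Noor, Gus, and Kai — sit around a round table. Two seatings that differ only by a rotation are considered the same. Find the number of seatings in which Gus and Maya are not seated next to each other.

30240

Without the restriction there are (8)! = 40320 seatings.
Seatings with Gus beside Maya: treat them as a block with 2 internal orders, giving 2 × (7)! = 10080.
Subtracting, 40320 − 10080 = 30240.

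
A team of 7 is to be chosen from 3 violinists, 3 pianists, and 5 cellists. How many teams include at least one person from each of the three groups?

314

With no constraint there are C(11,7) = 330 possible selections.
Subtract selections that omit an entire group: no violinists → C(8,7) = 8; no pianists → C(8,7) = 8; no cellists → C(6,7) = 0.
Add back selections omitting two groups (i.e. drawn from a single group): C(3,7) + C(3,7) + C(5,7) = 0.
By inclusion–exclusion: 330 − 16 + 0 = 314.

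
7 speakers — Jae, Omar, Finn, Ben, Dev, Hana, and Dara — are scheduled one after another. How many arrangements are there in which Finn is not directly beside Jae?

3600

There are 7! = 5040 arrangements in all. If Finn and Jae are adjacent, merging them into one block gives 2·(6)! = 1440 arrangements.
Complementary counting: 5040 − 1440 = 3600.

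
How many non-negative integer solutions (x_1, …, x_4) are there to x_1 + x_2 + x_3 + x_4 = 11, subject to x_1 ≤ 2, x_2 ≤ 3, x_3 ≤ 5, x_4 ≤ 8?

By stars and bars, unrestricted non-negative solutions to x_1+…+x_4 = 11 number C(11+3,3) = 364.
Subtract solutions that violate a single cap (substitute x_i' = x_i − (cap_i+1)): x_1 ≥ 3 gives C(11,3) = 165; x_2 ≥ 4 gives C(10,3) = 120; x_3 ≥ 6 gives C(8,3) = 56; x_4 ≥ 9 gives C(5,3) = 10. Together 351.
Add back pairs where two caps are both exceeded: 35 + 10 + 0 + 4 + 0 + 0 = 49.
By inclusion–exclusion the count is 364 − 351 + 49 = 62.

62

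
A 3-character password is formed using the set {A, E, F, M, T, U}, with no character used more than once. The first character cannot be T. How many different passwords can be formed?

100

The first character has 6−1 = 5 choices (anything except T).
The remaining 2 characters are filled from the other 5 symbols without repetition: 5 × 4 = 20.
Total: 5 × 20 = 100.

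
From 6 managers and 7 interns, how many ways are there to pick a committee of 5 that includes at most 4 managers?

Split by how many managers are chosen (0 through 4).
Sum: C(6,0)·C(7,5) + C(6,1)·C(7,4) + C(6,2)·C(7,3) + C(6,3)·C(7,2) + C(6,4)·C(7,1) = 21 + 210 + 525 + 420 + 105 = 1281.

1281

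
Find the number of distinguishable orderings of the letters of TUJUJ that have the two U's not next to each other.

There are 5!/(2!·2!) = 30 arrangements of TUJUJ in total.
Arrangements with the U's together: treat UU as one letter, giving (4)!/(2!) = 12.
Subtracting, 30 − 12 = 18 arrangements keep the U's apart.

18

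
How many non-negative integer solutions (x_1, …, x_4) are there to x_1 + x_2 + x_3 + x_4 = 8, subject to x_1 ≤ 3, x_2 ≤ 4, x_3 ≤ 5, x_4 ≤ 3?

Ignoring the caps, the number of non-negative solutions to x_1+…+x_4 = 8 is C(11,3) = 165.
Subtract solutions that violate a single cap (substitute x_i' = x_i − (cap_i+1)): x_1 ≥ 4 gives C(7,3) = 35; x_2 ≥ 5 gives C(6,3) = 20; x_3 ≥ 6 gives C(5,3) = 10; x_4 ≥ 4 gives C(7,3) = 35. Together 100.
Add back pairs where two caps are both exceeded: 0 + 0 + 1 + 0 + 0 + 0 = 1.
By inclusion–exclusion the count is 165 − 100 + 1 = 66.

66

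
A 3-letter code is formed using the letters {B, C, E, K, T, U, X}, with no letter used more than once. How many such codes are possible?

With no repetition, fill the 3 letters in order: 7 choices, then 6, down to 5.
7 × 6 × 5 = 210.

210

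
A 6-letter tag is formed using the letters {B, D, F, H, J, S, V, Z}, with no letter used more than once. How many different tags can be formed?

20160

With no repetition, fill the 6 letters in order: 8 choices, then 7, down to 3.
8 × 7 × 6 × 5 × 4 × 3 = 20160.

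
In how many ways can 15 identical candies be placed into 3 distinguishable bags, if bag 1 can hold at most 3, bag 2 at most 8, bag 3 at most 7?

10

Without the upper bounds there are C(17,2) = 136 ways to split 15 among 3 bags.
Subtract solutions that violate a single cap (substitute x_i' = x_i − (cap_i+1)): x_1 ≥ 4 gives C(13,2) = 78; x_2 ≥ 9 gives C(8,2) = 28; x_3 ≥ 8 gives C(9,2) = 36. Together 142.
Add back pairs where two caps are both exceeded: 6 + 10 + 0 = 16.
By inclusion–exclusion the count is 136 − 142 + 16 = 10.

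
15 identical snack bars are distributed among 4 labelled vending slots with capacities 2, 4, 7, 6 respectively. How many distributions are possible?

By stars and bars, unrestricted non-negative solutions to x_1+…+x_4 = 15 number C(15+3,3) = 816.
Subtract solutions that violate a single cap (substitute x_i' = x_i − (cap_i+1)): x_1 ≥ 3 gives C(15,3) = 455; x_2 ≥ 5 gives C(13,3) = 286; x_3 ≥ 8 gives C(10,3) = 120; x_4 ≥ 7 gives C(11,3) = 165. Together 1026.
Add back pairs where two caps are both exceeded: 120 + 35 + 56 + 10 + 20 + 1 = 242.
Subtract triples: 0 + 1 + 0 + 0 = 1.
By inclusion–exclusion the count is 816 − 1026 + 242 − 1 = 31.

31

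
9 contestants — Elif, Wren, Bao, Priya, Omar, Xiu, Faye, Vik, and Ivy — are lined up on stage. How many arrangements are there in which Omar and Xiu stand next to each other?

Glue Omar and Xiu into one block (2 internal orders), leaving 8 units to arrange in a row.
That gives 2 × 8! = 2 × 40320 = 80640.

80640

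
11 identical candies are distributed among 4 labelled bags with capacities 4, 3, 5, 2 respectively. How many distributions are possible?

19

Ignoring the caps, the number of non-negative solutions to x_1+…+x_4 = 11 is C(14,3) = 364.
Subtract solutions that violate a single cap (substitute x_i' = x_i − (cap_i+1)): x_1 ≥ 5 gives C(9,3) = 84; x_2 ≥ 4 gives C(10,3) = 120; x_3 ≥ 6 gives C(8,3) = 56; x_4 ≥ 3 gives C(11,3) = 165. Together 425.
Add back pairs where two caps are both exceeded: 10 + 1 + 20 + 4 + 35 + 10 = 80.
By inclusion–exclusion the count is 364 − 425 + 80 = 19.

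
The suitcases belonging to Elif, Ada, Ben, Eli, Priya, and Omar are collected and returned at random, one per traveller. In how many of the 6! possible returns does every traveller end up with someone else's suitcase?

This is the derangement count D_6: permutations of 6 items with no fixed point.
By inclusion–exclusion this is Σ_{j=0}^{6} (−1)^j C(6,j)·(6−j)!.
Computing: 720 − 720 + 360 − 120 + 30 − 6 + 1 = 265.

265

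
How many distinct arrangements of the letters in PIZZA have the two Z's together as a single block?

Treat the 2 copies of Z as a single block. The multiset to arrange is then {ZZ, A, I, P}, 4 items in all.
All 4 items are distinct, so there are (4)! = 24 arrangements.

24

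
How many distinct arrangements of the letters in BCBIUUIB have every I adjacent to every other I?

Treat the 2 copies of I as a single block. The multiset to arrange is then {II, B, B, B, C, U, U}, 7 items in all.
That gives (7)!/(3!·2!) = 420 arrangements.

420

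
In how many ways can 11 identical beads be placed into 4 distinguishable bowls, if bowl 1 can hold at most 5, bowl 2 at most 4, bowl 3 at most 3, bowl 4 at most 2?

By stars and bars, unrestricted non-negative solutions to x_1+…+x_4 = 11 number C(11+3,3) = 364.
Subtract solutions that violate a single cap (substitute x_i' = x_i − (cap_i+1)): x_1 ≥ 6 gives C(8,3) = 56; x_2 ≥ 5 gives C(9,3) = 84; x_3 ≥ 4 gives C(10,3) = 120; x_4 ≥ 3 gives C(11,3) = 165. Together 425.
Add back pairs where two caps are both exceeded: 1 + 4 + 10 + 10 + 20 + 35 = 80.
By inclusion–exclusion the count is 364 − 425 + 80 = 19.

19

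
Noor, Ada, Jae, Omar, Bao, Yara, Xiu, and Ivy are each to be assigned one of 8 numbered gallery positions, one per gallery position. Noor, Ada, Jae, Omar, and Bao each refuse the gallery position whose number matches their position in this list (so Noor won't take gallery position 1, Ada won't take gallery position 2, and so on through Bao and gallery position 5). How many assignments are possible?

21234

Let Aᵢ (for 1 ≤ i ≤ 5) be the placements that put person i in their forbidden gallery position. Any j of these fix j positions, leaving (8−j)! ways to fill the rest, and there are C(5,j) ways to pick which j.
By inclusion–exclusion, the number of valid placements is Σ_{j=0}^{5} (−1)^j C(5,j)·(8−j)!.
Computing: 40320 − 25200 + 7200 − 1200 + 120 − 6 = 21234.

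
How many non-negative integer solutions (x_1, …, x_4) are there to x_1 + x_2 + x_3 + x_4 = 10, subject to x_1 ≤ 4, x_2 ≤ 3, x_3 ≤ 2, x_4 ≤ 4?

19

Without the upper bounds there are C(13,3) = 286 ways to split 10 among 4 variables.
Subtract solutions that violate a single cap (substitute x_i' = x_i − (cap_i+1)): x_1 ≥ 5 gives C(8,3) = 56; x_2 ≥ 4 gives C(9,3) = 84; x_3 ≥ 3 gives C(10,3) = 120; x_4 ≥ 5 gives C(8,3) = 56. Together 316.
Add back pairs where two caps are both exceeded: 4 + 10 + 1 + 20 + 4 + 10 = 49.
By inclusion–exclusion the count is 286 − 316 + 49 = 19.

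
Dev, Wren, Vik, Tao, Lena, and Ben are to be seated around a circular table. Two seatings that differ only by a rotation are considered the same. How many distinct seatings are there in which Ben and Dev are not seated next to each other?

72

Without the restriction there are (5)! = 120 seatings.
Those with Ben next to Dev: fuse the pair into one unit and seat 5 units around a circle — 2·(4)! = 48.
Subtracting, 120 − 48 = 72.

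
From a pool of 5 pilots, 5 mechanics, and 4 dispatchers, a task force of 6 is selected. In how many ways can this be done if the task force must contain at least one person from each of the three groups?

2625

Total 6-person selections from all 14: C(14,6) = 3003.
Selections missing a whole group: no pilots → C(9,6) = 84; no mechanics → C(9,6) = 84; no dispatchers → C(10,6) = 210.
Add back selections omitting two groups (i.e. drawn from a single group): C(5,6) + C(5,6) + C(4,6) = 0.
By inclusion–exclusion: 3003 − 378 + 0 = 2625.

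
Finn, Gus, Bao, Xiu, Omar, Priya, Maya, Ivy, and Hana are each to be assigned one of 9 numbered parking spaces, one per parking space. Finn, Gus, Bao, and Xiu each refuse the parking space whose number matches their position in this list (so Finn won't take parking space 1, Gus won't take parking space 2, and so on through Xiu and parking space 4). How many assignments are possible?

Let Aᵢ (for 1 ≤ i ≤ 4) be the placements that put person i in their forbidden parking space. Any j of these fix j positions, leaving (9−j)! ways to fill the rest, and there are C(4,j) ways to pick which j.
By inclusion–exclusion, the number of valid placements is Σ_{j=0}^{4} (−1)^j C(4,j)·(9−j)!.
Computing: 362880 − 161280 + 30240 − 2880 + 120 = 229080.

229080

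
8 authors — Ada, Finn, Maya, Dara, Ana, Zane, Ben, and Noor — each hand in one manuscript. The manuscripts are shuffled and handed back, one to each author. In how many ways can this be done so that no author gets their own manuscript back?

Count assignments avoiding every fixed point. For any j of the 8 authors fixed to their own manuscript, the other 8−j can be arranged in (8−j)! ways.
By inclusion–exclusion this is Σ_{j=0}^{8} (−1)^j C(8,j)·(8−j)!.
Computing: 40320 − 40320 + 20160 − 6720 + 1680 − 336 + 56 − 8 + 1 = 14833.

14833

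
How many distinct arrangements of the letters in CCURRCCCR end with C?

280

Fix C in the last position and arrange the remaining 8 letters.
Those 8 letters have C appearing 4 times and R appearing 3 times, giving (8)!/(4!·3!) = 280.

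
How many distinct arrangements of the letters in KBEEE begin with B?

4

Fix B in the first position and arrange the remaining 4 letters.
Those 4 letters have E appearing 3 times, giving (4)!/(3!) = 4.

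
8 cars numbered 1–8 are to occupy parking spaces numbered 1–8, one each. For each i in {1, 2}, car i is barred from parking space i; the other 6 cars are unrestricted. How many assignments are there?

30960

Let Aᵢ (for i ∈ {1, 2}) be the placements that put car i in its forbidden parking space. Any j of these fix j positions, leaving (8−j)! ways to fill the rest, and there are C(2,j) ways to pick which j.
By inclusion–exclusion, the number of valid placements is Σ_{j=0}^{2} (−1)^j C(2,j)·(8−j)!.
Computing: 40320 − 10080 + 720 = 30960.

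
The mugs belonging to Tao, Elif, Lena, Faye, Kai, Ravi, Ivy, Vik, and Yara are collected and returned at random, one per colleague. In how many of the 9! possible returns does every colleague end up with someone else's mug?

133496

Let Aᵢ be the assignments in which colleague i gets their own mug. We want the size of the complement of A₁∪…∪A_9.
By inclusion–exclusion this is Σ_{j=0}^{9} (−1)^j C(9,j)·(9−j)!.
Computing: 362880 − 362880 + 181440 − 60480 + 15120 − 3024 + 504 − 72 + 9 − 1 = 133496.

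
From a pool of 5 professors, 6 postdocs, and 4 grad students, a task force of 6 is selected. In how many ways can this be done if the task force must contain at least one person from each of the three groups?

4250

With no constraint there are C(15,6) = 5005 possible selections.
Selections missing a whole group: no professors → C(10,6) = 210; no postdocs → C(9,6) = 84; no grad students → C(11,6) = 462.
Add back selections omitting two groups (i.e. drawn from a single group): C(5,6) + C(6,6) + C(4,6) = 1.
By inclusion–exclusion: 5005 − 756 + 1 = 4250.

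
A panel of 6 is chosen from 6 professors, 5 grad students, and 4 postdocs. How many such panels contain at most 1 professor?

840

Split by how many professors are chosen (0 through 1).
Sum: C(6,0)·C(9,6) + C(6,1)·C(9,5) = 84 + 756 = 840.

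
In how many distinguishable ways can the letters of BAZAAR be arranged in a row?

The 6 letters of BAZAAR have repeats: A appearing 3 times.
Dividing 6! = 720 by 3! = 6 for the repeated letters gives 120.

120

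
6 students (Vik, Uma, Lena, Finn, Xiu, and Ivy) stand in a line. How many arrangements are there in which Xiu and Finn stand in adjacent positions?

Place the 4 others and the Xiu-Finn pair as 5 objects in a line; the pair has 2 internal arrangements.
So the count is 2·(5)! = 240.

240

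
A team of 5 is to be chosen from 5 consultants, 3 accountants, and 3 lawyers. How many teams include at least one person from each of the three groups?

345

Unrestricted: C(11,5) = 462 ways to pick any 5 of the 11.
Selections missing a whole group: no consultants → C(6,5) = 6; no accountants → C(8,5) = 56; no lawyers → C(8,5) = 56.
Add back selections omitting two groups (i.e. drawn from a single group): C(5,5) + C(3,5) + C(3,5) = 1.
By inclusion–exclusion: 462 − 118 + 1 = 345.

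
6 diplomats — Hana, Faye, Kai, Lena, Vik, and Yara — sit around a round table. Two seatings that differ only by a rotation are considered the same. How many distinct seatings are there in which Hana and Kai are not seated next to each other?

All circular seatings of 6 people number (5)! = 120.
Those with Hana next to Kai: fuse the pair into one unit and seat 5 units around a circle — 2·(4)! = 48.
Subtracting, 120 − 48 = 72.

72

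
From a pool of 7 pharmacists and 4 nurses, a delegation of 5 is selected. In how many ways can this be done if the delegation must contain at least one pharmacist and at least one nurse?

441

Total 5-person selections from all 11: C(11,5) = 462.
Selections missing a whole group: no pharmacists → C(4,5) = 0; no nurses → C(7,5) = 21.
Both groups omitted at once is impossible, so 462 − 21 = 441.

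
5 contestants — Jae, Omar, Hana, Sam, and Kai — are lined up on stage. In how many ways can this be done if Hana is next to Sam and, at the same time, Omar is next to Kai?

24

Treat {Hana,Sam} as one block (2 orders) and {Omar,Kai} as another (2 orders).
That leaves 3 units to arrange: 2 × 2 × 3! = 4 × 6 = 24.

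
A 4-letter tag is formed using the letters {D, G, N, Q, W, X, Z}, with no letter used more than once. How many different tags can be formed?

With no repetition, fill the 4 letters in order: 7 choices, then 6, down to 4.
That product is 7 × 6 × 5 × 4 = 840.

840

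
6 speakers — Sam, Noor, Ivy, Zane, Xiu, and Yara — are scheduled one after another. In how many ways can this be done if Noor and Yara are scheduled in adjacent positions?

240

Glue Noor and Yara into one block (2 internal orders), leaving 5 units to arrange in a row.
So the count is 2·(5)! = 240.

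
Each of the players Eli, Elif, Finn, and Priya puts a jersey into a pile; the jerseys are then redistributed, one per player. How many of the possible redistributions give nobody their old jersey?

Count assignments avoiding every fixed point. For any j of the 4 players fixed to their old jersey, the other 4−j can be arranged in (4−j)! ways.
By inclusion–exclusion this is Σ_{j=0}^{4} (−1)^j C(4,j)·(4−j)!.
Computing: 24 − 24 + 12 − 4 + 1 = 9.

9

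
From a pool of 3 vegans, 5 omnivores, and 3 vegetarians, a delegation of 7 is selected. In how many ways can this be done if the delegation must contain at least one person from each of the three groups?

Total 7-person selections from all 11: C(11,7) = 330.
Subtract selections that omit an entire group: no vegans → C(8,7) = 8; no omnivores → C(6,7) = 0; no vegetarians → C(8,7) = 8.
Add back selections omitting two groups (i.e. drawn from a single group): C(3,7) + C(5,7) + C(3,7) = 0.
By inclusion–exclusion: 330 − 16 + 0 = 314.

314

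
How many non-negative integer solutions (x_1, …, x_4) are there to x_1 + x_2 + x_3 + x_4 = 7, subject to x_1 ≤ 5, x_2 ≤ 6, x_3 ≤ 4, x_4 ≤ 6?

By stars and bars, unrestricted non-negative solutions to x_1+…+x_4 = 7 number C(7+3,3) = 120.
Subtract solutions that violate a single cap (substitute x_i' = x_i − (cap_i+1)): x_1 ≥ 6 gives C(4,3) = 4; x_2 ≥ 7 gives C(3,3) = 1; x_3 ≥ 5 gives C(5,3) = 10; x_4 ≥ 7 gives C(3,3) = 1. Together 16.
No two caps can be exceeded simultaneously, so the pair terms are all 0.
By inclusion–exclusion the count is 120 − 16 + 0 = 104.

104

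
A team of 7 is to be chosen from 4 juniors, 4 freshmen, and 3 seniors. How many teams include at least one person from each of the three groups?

With no constraint there are C(11,7) = 330 possible selections.
Selections missing a whole group: no juniors → C(7,7) = 1; no freshmen → C(7,7) = 1; no seniors → C(8,7) = 8.
Add back selections omitting two groups (i.e. drawn from a single group): C(4,7) + C(4,7) + C(3,7) = 0.
By inclusion–exclusion: 330 − 10 + 0 = 320.

320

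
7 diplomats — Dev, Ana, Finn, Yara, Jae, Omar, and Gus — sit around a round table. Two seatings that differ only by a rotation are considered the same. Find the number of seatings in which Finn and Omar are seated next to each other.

240

Treat {Finn, Omar} as one unit (2 internal orders) and seat the resulting 6 units around the table: (5)! circular arrangements.
So 2 × (5)! = 2 × 120 = 240.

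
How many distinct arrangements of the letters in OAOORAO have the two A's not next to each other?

Total arrangements of OAOORAO: 7!/(4!·2!) = 105.
Arrangements with the A's together: treat AA as one letter, giving (6)!/(4!) = 30.
Hence 105 − 30 = 75.

75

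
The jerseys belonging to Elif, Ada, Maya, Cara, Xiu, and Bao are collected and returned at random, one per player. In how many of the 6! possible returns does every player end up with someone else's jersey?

Let Aᵢ be the assignments in which player i gets their old jersey. We want the size of the complement of A₁∪…∪A_6.
By inclusion–exclusion this is Σ_{j=0}^{6} (−1)^j C(6,j)·(6−j)!.
Computing: 720 − 720 + 360 − 120 + 30 − 6 + 1 = 265.

265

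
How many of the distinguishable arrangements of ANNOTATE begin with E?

Fix E in the first position and arrange the remaining 7 letters.
Those 7 letters have A appearing twice, N appearing twice, and T appearing twice, giving (7)!/(2!·2!·2!) = 630.

630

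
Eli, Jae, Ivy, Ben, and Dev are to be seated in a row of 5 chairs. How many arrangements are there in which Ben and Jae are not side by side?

72

Of the 5! = 120 arrangements, those with Ben and Jae adjacent number 2 × 4! = 48 (treat the pair as a block with 2 internal orders).
Complementary counting: 120 − 48 = 72.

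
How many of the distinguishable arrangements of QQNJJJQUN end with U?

560

With the last slot taken by U, it remains to arrange the other 8 letters (QQNJJJQN).
Those 8 letters have J appearing 3 times, N appearing twice, and Q appearing 3 times, giving (8)!/(3!·3!·2!) = 560.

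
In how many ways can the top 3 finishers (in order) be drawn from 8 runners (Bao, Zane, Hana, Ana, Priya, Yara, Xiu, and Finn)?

This is an ordered selection of 3 from 8: P(8,3).
That gives 8 × 7 × 6 = 336.

336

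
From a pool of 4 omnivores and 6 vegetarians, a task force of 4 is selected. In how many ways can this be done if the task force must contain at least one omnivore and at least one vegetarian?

194

With no constraint there are C(10,4) = 210 possible selections.
Selections missing a whole group: no omnivores → C(6,4) = 15; no vegetarians → C(4,4) = 1.
Both groups omitted at once is impossible, so 210 − 16 = 194.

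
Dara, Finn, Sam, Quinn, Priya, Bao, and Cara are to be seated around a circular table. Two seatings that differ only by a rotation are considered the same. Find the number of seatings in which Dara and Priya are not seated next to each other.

480

All circular seatings of 7 people number (6)! = 720.
Seatings with Dara beside Priya: treat them as a block with 2 internal orders, giving 2 × (5)! = 240.
Subtracting, 720 − 240 = 480.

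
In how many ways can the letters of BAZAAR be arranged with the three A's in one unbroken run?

Treat the 3 copies of A as a single block. The multiset to arrange is then {AAA, B, R, Z}, 4 items in all.
All 4 items are distinct, so there are (4)! = 24 arrangements.

24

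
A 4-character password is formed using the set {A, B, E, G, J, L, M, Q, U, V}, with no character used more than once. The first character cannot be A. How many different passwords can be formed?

4536

The first character has 10−1 = 9 choices (anything except A).
The remaining 3 characters are filled from the other 9 symbols without repetition: 9 × 8 × 7 = 504.
Total: 9 × 504 = 4536.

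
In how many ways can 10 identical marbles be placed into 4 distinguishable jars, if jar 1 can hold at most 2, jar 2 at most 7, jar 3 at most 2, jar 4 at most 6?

53

Ignoring the caps, the number of non-negative solutions to x_1+…+x_4 = 10 is C(13,3) = 286.
Subtract solutions that violate a single cap (substitute x_i' = x_i − (cap_i+1)): x_1 ≥ 3 gives C(10,3) = 120; x_2 ≥ 8 gives C(5,3) = 10; x_3 ≥ 3 gives C(10,3) = 120; x_4 ≥ 7 gives C(6,3) = 20. Together 270.
Add back pairs where two caps are both exceeded: 0 + 35 + 1 + 0 + 0 + 1 = 37.
By inclusion–exclusion the count is 286 − 270 + 37 = 53.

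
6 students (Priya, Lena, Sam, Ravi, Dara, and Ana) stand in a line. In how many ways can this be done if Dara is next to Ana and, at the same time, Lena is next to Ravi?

Treat {Dara,Ana} as one block (2 orders) and {Lena,Ravi} as another (2 orders).
That leaves 4 units to arrange: 2 × 2 × 4! = 4 × 24 = 96.

96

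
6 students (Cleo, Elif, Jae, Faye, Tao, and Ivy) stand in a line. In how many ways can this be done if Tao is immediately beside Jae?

240

Treat {Tao, Jae} as a single unit. There are 5 units to order, and the pair itself can be ordered 2 ways.
That gives 2 × 5! = 2 × 120 = 240.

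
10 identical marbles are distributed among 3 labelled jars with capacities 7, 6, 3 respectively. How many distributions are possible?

22

By stars and bars, unrestricted non-negative solutions to x_1+…+x_3 = 10 number C(10+2,2) = 66.
Subtract solutions that violate a single cap (substitute x_i' = x_i − (cap_i+1)): x_1 ≥ 8 gives C(4,2) = 6; x_2 ≥ 7 gives C(5,2) = 10; x_3 ≥ 4 gives C(8,2) = 28. Together 44.
No two caps can be exceeded simultaneously, so the pair terms are all 0.
By inclusion–exclusion the count is 66 − 44 + 0 = 22.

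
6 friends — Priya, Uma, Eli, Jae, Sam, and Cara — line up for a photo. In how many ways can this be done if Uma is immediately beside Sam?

240

Glue Uma and Sam into one block (2 internal orders), leaving 5 units to arrange in a row.
That gives 2 × 5! = 2 × 120 = 240.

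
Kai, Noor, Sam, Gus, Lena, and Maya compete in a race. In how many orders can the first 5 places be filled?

This is an ordered selection of 5 from 6: P(6,5).
That gives 6 × 5 × 4 × 3 × 2 = 720.

720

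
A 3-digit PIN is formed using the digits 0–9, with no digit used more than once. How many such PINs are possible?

720

With no repetition, fill the 3 digits in order: 10 choices, then 9, down to 8.
That product is 10 × 9 × 8 = 720.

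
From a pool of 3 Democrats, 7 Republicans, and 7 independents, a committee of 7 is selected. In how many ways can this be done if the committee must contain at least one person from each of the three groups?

15778

Unrestricted: C(17,7) = 19448 ways to pick any 7 of the 17.
Selections missing a whole group: no Democrats → C(14,7) = 3432; no Republicans → C(10,7) = 120; no independents → C(10,7) = 120.
Add back selections omitting two groups (i.e. drawn from a single group): C(3,7) + C(7,7) + C(7,7) = 2.
By inclusion–exclusion: 19448 − 3672 + 2 = 15778.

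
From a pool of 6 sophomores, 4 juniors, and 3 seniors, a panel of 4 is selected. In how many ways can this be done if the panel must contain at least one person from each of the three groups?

360

With no constraint there are C(13,4) = 715 possible selections.
Selections missing a whole group: no sophomores → C(7,4) = 35; no juniors → C(9,4) = 126; no seniors → C(10,4) = 210.
Add back selections omitting two groups (i.e. drawn from a single group): C(6,4) + C(4,4) + C(3,4) = 16.
By inclusion–exclusion: 715 − 371 + 16 = 360.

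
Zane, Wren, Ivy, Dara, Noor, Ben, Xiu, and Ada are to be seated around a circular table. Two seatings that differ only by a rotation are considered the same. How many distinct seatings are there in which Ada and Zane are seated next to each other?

Treat {Ada, Zane} as one unit (2 internal orders) and seat the resulting 7 units around the table: (6)! circular arrangements.
So 2 × (6)! = 2 × 720 = 1440.

1440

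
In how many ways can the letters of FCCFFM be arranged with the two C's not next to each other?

40

Total arrangements of FCCFFM: 6!/(3!·2!) = 60.
Arrangements with the C's together: treat CC as one letter, giving (5)!/(3!) = 20.
Subtracting, 60 − 20 = 40 arrangements keep the C's apart.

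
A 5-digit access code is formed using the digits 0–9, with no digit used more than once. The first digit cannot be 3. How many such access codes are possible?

The first digit has 10−1 = 9 choices (anything except 3).
The remaining 4 digits are filled from the other 9 symbols without repetition: 9 × 8 × 7 × 6 = 3024.
Total: 9 × 3024 = 27216.

27216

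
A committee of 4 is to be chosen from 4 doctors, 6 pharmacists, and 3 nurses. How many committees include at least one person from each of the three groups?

Unrestricted: C(13,4) = 715 ways to pick any 4 of the 13.
Subtract selections that omit an entire group: no doctors → C(9,4) = 126; no pharmacists → C(7,4) = 35; no nurses → C(10,4) = 210.
Add back selections omitting two groups (i.e. drawn from a single group): C(4,4) + C(6,4) + C(3,4) = 16.
By inclusion–exclusion: 715 − 371 + 16 = 360.

360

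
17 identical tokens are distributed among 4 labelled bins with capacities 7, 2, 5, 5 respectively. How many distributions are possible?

10

By stars and bars, unrestricted non-negative solutions to x_1+…+x_4 = 17 number C(17+3,3) = 1140.
Subtract solutions that violate a single cap (substitute x_i' = x_i − (cap_i+1)): x_1 ≥ 8 gives C(12,3) = 220; x_2 ≥ 3 gives C(17,3) = 680; x_3 ≥ 6 gives C(14,3) = 364; x_4 ≥ 6 gives C(14,3) = 364. Together 1628.
Add back pairs where two caps are both exceeded: 84 + 20 + 20 + 165 + 165 + 56 = 510.
Subtract triples: 1 + 1 + 0 + 10 = 12.
By inclusion–exclusion the count is 1140 − 1628 + 510 − 12 = 10.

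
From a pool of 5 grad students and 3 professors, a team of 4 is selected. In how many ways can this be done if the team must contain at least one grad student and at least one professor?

65

Unrestricted: C(8,4) = 70 ways to pick any 4 of the 8.
Subtract selections that omit an entire group: no grad students → C(3,4) = 0; no professors → C(5,4) = 5.
Both groups omitted at once is impossible, so 70 − 5 = 65.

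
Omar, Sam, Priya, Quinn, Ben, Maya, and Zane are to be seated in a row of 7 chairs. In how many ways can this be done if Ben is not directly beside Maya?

3600

Of the 7! = 5040 arrangements, those with Ben and Maya adjacent number 2 × 6! = 1440 (treat the pair as a block with 2 internal orders).
So 5040 − 1440 = 3600 arrangements keep them apart.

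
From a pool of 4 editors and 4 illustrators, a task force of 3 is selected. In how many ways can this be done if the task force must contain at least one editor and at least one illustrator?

48

Total 3-person selections from all 8: C(8,3) = 56.
Selections missing a whole group: no editors → C(4,3) = 4; no illustrators → C(4,3) = 4.
Both groups omitted at once is impossible, so 56 − 8 = 48.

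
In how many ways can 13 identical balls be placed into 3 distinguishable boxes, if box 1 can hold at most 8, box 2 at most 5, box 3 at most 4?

15

Ignoring the caps, the number of non-negative solutions to x_1+…+x_3 = 13 is C(15,2) = 105.
Subtract solutions that violate a single cap (substitute x_i' = x_i − (cap_i+1)): x_1 ≥ 9 gives C(6,2) = 15; x_2 ≥ 6 gives C(9,2) = 36; x_3 ≥ 5 gives C(10,2) = 45. Together 96.
Add back pairs where two caps are both exceeded: 0 + 0 + 6 = 6.
By inclusion–exclusion the count is 105 − 96 + 6 = 15.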